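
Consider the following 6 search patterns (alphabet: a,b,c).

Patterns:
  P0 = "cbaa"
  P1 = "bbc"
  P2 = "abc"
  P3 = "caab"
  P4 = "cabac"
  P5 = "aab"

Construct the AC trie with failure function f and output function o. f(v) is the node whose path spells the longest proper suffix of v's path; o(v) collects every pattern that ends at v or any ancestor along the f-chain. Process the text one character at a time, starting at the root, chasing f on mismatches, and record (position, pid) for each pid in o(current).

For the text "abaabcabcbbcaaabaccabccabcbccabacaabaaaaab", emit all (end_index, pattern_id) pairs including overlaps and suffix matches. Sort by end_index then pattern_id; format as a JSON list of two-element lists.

Build:
Trie nodes:
  0='ε' goto a→8 b→5 c→1
  1='c' goto a→11 b→2
  2='cb' goto a→3
  3='cba' goto a→4
  4='cbaa' goto ·  ←P0
  5='b' goto b→6
  6='bb' goto c→7
  7='bbc' goto ·  ←P1
  8='a' goto a→17 b→9
  9='ab' goto c→10
  10='abc' goto ·  ←P2
  11='ca' goto a→12 b→14
  12='caa' goto b→13
  13='caab' goto ·  ←P3
  14='cab' goto a→15
  15='caba' goto c→16
  16='cabac' goto ·  ←P4
  17='aa' goto b→18
  18='aab' goto ·  ←P5

BFS fail/out derivation:
  fail(1) 'c': from fail(0)=0 chase 'c': 0 ⇒ 0;  out=∅∪out(0)=∅
  fail(5) 'b': from fail(0)=0 chase 'b': 0 ⇒ 0;  out=∅∪out(0)=∅
  fail(8) 'a': from fail(0)=0 chase 'a': 0 ⇒ 0;  out=∅∪out(0)=∅
  fail(2) 'cb': from fail(1)=0 chase 'b': 0 ⇒ 5;  out=∅∪out(5)=∅
  fail(6) 'bb': from fail(5)=0 chase 'b': 0 ⇒ 5;  out=∅∪out(5)=∅
  fail(9) 'ab': from fail(8)=0 chase 'b': 0 ⇒ 5;  out=∅∪out(5)=∅
  fail(11) 'ca': from fail(1)=0 chase 'a': 0 ⇒ 8;  out=∅∪out(8)=∅
  fail(17) 'aa': from fail(8)=0 chase 'a': 0 ⇒ 8;  out=∅∪out(8)=∅
  fail(3) 'cba': from fail(2)=5 chase 'a': 5→0 ⇒ 8;  out=∅∪out(8)=∅
  fail(7) 'bbc': from fail(6)=5 chase 'c': 5→0 ⇒ 1;  out={1}∪out(1)={1}
  fail(10) 'abc': from fail(9)=5 chase 'c': 5→0 ⇒ 1;  out={2}∪out(1)={2}
  fail(12) 'caa': from fail(11)=8 chase 'a': 8 ⇒ 17;  out=∅∪out(17)=∅
  fail(14) 'cab': from fail(11)=8 chase 'b': 8 ⇒ 9;  out=∅∪out(9)=∅
  fail(18) 'aab': from fail(17)=8 chase 'b': 8 ⇒ 9;  out={5}∪out(9)={5}
  fail(4) 'cbaa': from fail(3)=8 chase 'a': 8 ⇒ 17;  out={0}∪out(17)={0}
  fail(13) 'caab': from fail(12)=17 chase 'b': 17 ⇒ 18;  out={3}∪out(18)={3,5}
  fail(15) 'caba': from fail(14)=9 chase 'a': 9→5→0 ⇒ 8;  out=∅∪out(8)=∅
  fail(16) 'cabac': from fail(15)=8 chase 'c': 8→0 ⇒ 1;  out={4}∪out(1)={4}

Scan:
pos 0 'a': at 8
pos 1 'b': at 9
pos 2 'a': at 8 ·f
pos 3 'a': at 17
pos 4 'b': at 18  → match P5@[2:4]
pos 5 'c': at 10 ·f  → match P2@[3:5]
pos 6 'a': at 11 ·f
pos 7 'b': at 14
pos 8 'c': at 10 ·f  → match P2@[6:8]
pos 9 'b': at 2 ·f
pos 10 'b': at 6 ·f
pos 11 'c': at 7  → match P1@[9:11]
pos 12 'a': at 11 ·f
pos 13 'a': at 12
pos 14 'a': at 17 ·f
pos 15 'b': at 18  → match P5@[13:15]
pos 16 'a': at 8 ·f
pos 17 'c': at 1 ·f
pos 18 'c': at 1 ·f
pos 19 'a': at 11
pos 20 'b': at 14
pos 21 'c': at 10 ·f  → match P2@[19:21]
pos 22 'c': at 1 ·f
pos 23 'a': at 11
pos 24 'b': at 14
pos 25 'c': at 10 ·f  → match P2@[23:25]
pos 26 'b': at 2 ·f
pos 27 'c': at 1 ·f
pos 28 'c': at 1 ·f
pos 29 'a': at 11
pos 30 'b': at 14
pos 31 'a': at 15
pos 32 'c': at 16  → match P4@[28:32]
pos 33 'a': at 11 ·f
pos 34 'a': at 12
pos 35 'b': at 13  → match P3@[32:35],P5@[33:35]
pos 36 'a': at 8 ·f
pos 37 'a': at 17
pos 38 'a': at 17 ·f
pos 39 'a': at 17 ·f
pos 40 'a': at 17 ·f
pos 41 'b': at 18  → match P5@[39:41]

All matches (sorted): [[4,5],[5,2],[8,2],[11,1],[15,5],[21,2],[25,2],[32,4],[35,3],[35,5],[41,5]]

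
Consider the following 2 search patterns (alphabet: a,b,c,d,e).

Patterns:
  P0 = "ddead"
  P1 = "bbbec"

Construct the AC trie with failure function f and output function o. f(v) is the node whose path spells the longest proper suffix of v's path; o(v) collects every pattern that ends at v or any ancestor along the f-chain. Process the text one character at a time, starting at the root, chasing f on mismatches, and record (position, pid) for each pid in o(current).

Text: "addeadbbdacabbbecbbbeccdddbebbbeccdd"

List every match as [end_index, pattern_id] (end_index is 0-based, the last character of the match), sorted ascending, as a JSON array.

Build automaton:
Trie (insert patterns):
  n0 'ε': b→6 d→1
  n1 'd': d→2
  n2 'dd': e→3
  n3 'dde': a→4
  n4 'ddea': d→5
  n5 'ddead': ·  [P0 ends]
  n6 'b': b→7
  n7 'bb': b→8
  n8 'bbb': e→9
  n9 'bbbe': c→10
  n10 'bbbec': ·  [P1 ends]

Failure links (BFS by depth):
  n1('d'): parent n0 fail=0; on 'd' 0 → fail=0;  out ∅∪∅=∅
  n6('b'): parent n0 fail=0; on 'b' 0 → fail=0;  out ∅∪∅=∅
  n2('dd'): parent n1 fail=0; on 'd' 0 → fail=1;  out ∅∪∅=∅
  n7('bb'): parent n6 fail=0; on 'b' 0 → fail=6;  out ∅∪∅=∅
  n3('dde'): parent n2 fail=1; on 'e' 1→0 → fail=0;  out ∅∪∅=∅
  n8('bbb'): parent n7 fail=6; on 'b' 6 → fail=7;  out ∅∪∅=∅
  n4('ddea'): parent n3 fail=0; on 'a' 0 → fail=0;  out ∅∪∅=∅
  n9('bbbe'): parent n8 fail=7; on 'e' 7→6→0 → fail=0;  out ∅∪∅=∅
  n5('ddead'): parent n4 fail=0; on 'd' 0 → fail=1;  out {0}∪∅={0}
  n10('bbbec'): parent n9 fail=0; on 'c' 0 → fail=0;  out {1}∪∅={1}

Scan:
i=0 'a': node 0→0
i=1 'd': node 0→1
i=2 'd': node 1→2
i=3 'e': node 2→3
i=4 'a': node 3→4
i=5 'd': node 4→5  emit P0@[1:5]
i=6 'b': node 5→6 (fail-walked)
i=7 'b': node 6→7
i=8 'd': node 7→1 (fail-walked)
i=9 'a': node 1→0 (fail-walked)
i=10 'c': node 0→0
i=11 'a': node 0→0
i=12 'b': node 0→6
i=13 'b': node 6→7
i=14 'b': node 7→8
i=15 'e': node 8→9
i=16 'c': node 9→10  emit P1@[12:16]
i=17 'b': node 10→6 (fail-walked)
i=18 'b': node 6→7
i=19 'b': node 7→8
i=20 'e': node 8→9
i=21 'c': node 9→10  emit P1@[17:21]
i=22 'c': node 10→0 (fail-walked)
i=23 'd': node 0→1
i=24 'd': node 1→2
i=25 'd': node 2→2 (fail-walked)
i=26 'b': node 2→6 (fail-walked)
i=27 'e': node 6→0 (fail-walked)
i=28 'b': node 0→6
i=29 'b': node 6→7
i=30 'b': node 7→8
i=31 'e': node 8→9
i=32 'c': node 9→10  emit P1@[28:32]
i=33 'c': node 10→0 (fail-walked)
i=34 'd': node 0→1
i=35 'd': node 1→2

Matches: [[5,0],[16,1],[21,1],[32,1]]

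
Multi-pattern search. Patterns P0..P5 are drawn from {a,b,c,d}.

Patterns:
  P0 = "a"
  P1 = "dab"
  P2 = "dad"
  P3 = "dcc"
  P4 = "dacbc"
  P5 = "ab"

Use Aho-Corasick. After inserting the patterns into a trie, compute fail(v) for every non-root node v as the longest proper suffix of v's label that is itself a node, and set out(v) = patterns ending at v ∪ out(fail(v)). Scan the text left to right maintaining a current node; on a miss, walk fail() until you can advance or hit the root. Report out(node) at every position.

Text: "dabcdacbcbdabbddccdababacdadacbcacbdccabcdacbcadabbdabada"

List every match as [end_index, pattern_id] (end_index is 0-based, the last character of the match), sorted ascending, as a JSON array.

Construct AC machine:
Trie (insert patterns):
  n0 'ε': a→1 d→2
  n1 'a': b→11  ←P0
  n2 'd': a→3 c→6
  n3 'da': b→4 c→8 d→5
  n4 'dab': ·  ←P1
  n5 'dad': ·  ←P2
  n6 'dc': c→7
  n7 'dcc': ·  ←P3
  n8 'dac': b→9
  n9 'dacb': c→10
  n10 'dacbc': ·  ←P4
  n11 'ab': ·  ←P5

BFS fail/out derivation:
  fail(1) 'a': from fail(0)=0 chase 'a': 0 ⇒ 0;  out={0}∪out(0)={0}
  fail(2) 'd': from fail(0)=0 chase 'd': 0 ⇒ 0;  out=∅∪out(0)=∅
  fail(3) 'da': from fail(2)=0 chase 'a': 0 ⇒ 1;  out=∅∪out(1)={0}
  fail(6) 'dc': from fail(2)=0 chase 'c': 0 ⇒ 0;  out=∅∪out(0)=∅
  fail(11) 'ab': from fail(1)=0 chase 'b': 0 ⇒ 0;  out={5}∪out(0)={5}
  fail(4) 'dab': from fail(3)=1 chase 'b': 1 ⇒ 11;  out={1}∪out(11)={1,5}
  fail(5) 'dad': from fail(3)=1 chase 'd': 1→0 ⇒ 2;  out={2}∪out(2)={2}
  fail(7) 'dcc': from fail(6)=0 chase 'c': 0 ⇒ 0;  out={3}∪out(0)={3}
  fail(8) 'dac': from fail(3)=1 chase 'c': 1→0 ⇒ 0;  out=∅∪out(0)=∅
  fail(9) 'dacb': from fail(8)=0 chase 'b': 0 ⇒ 0;  out=∅∪out(0)=∅
  fail(10) 'dacbc': from fail(9)=0 chase 'c': 0 ⇒ 0;  out={4}∪out(0)={4}

Scan:
[0] read 'd'  n0⇒n2
[1] read 'a'  n2⇒n3  → match P0@[1:1]
[2] read 'b'  n3⇒n4  → match P1@[0:2],P5@[1:2]
[3] read 'c'  n4⇒n0 (via fail)
[4] read 'd'  n0⇒n2
[5] read 'a'  n2⇒n3  → match P0@[5:5]
[6] read 'c'  n3⇒n8
[7] read 'b'  n8⇒n9
[8] read 'c'  n9⇒n10  → match P4@[4:8]
[9] read 'b'  n10⇒n0 (via fail)
[10] read 'd'  n0⇒n2
[11] read 'a'  n2⇒n3  → match P0@[11:11]
[12] read 'b'  n3⇒n4  → match P1@[10:12],P5@[11:12]
[13] read 'b'  n4⇒n0 (via fail)
[14] read 'd'  n0⇒n2
[15] read 'd'  n2⇒n2 (via fail)
[16] read 'c'  n2⇒n6
[17] read 'c'  n6⇒n7  → match P3@[15:17]
[18] read 'd'  n7⇒n2 (via fail)
[19] read 'a'  n2⇒n3  → match P0@[19:19]
[20] read 'b'  n3⇒n4  → match P1@[18:20],P5@[19:20]
[21] read 'a'  n4⇒n1 (via fail)  → match P0@[21:21]
[22] read 'b'  n1⇒n11  → match P5@[21:22]
[23] read 'a'  n11⇒n1 (via fail)  → match P0@[23:23]
[24] read 'c'  n1⇒n0 (via fail)
[25] read 'd'  n0⇒n2
[26] read 'a'  n2⇒n3  → match P0@[26:26]
[27] read 'd'  n3⇒n5  → match P2@[25:27]
[28] read 'a'  n5⇒n3 (via fail)  → match P0@[28:28]
[29] read 'c'  n3⇒n8
[30] read 'b'  n8⇒n9
[31] read 'c'  n9⇒n10  → match P4@[27:31]
[32] read 'a'  n10⇒n1 (via fail)  → match P0@[32:32]
[33] read 'c'  n1⇒n0 (via fail)
[34] read 'b'  n0⇒n0
[35] read 'd'  n0⇒n2
[36] read 'c'  n2⇒n6
[37] read 'c'  n6⇒n7  → match P3@[35:37]
[38] read 'a'  n7⇒n1 (via fail)  → match P0@[38:38]
[39] read 'b'  n1⇒n11  → match P5@[38:39]
[40] read 'c'  n11⇒n0 (via fail)
[41] read 'd'  n0⇒n2
[42] read 'a'  n2⇒n3  → match P0@[42:42]
[43] read 'c'  n3⇒n8
[44] read 'b'  n8⇒n9
[45] read 'c'  n9⇒n10  → match P4@[41:45]
[46] read 'a'  n10⇒n1 (via fail)  → match P0@[46:46]
[47] read 'd'  n1⇒n2 (via fail)
[48] read 'a'  n2⇒n3  → match P0@[48:48]
[49] read 'b'  n3⇒n4  → match P1@[47:49],P5@[48:49]
[50] read 'b'  n4⇒n0 (via fail)
[51] read 'd'  n0⇒n2
[52] read 'a'  n2⇒n3  → match P0@[52:52]
[53] read 'b'  n3⇒n4  → match P1@[51:53],P5@[52:53]
[54] read 'a'  n4⇒n1 (via fail)  → match P0@[54:54]
[55] read 'd'  n1⇒n2 (via fail)
[56] read 'a'  n2⇒n3  → match P0@[56:56]

All matches (sorted): [[1,0],[2,1],[2,5],[5,0],[8,4],[11,0],[12,1],[12,5],[17,3],[19,0],[20,1],[20,5],[21,0],[22,5],[23,0],[26,0],[27,2],[28,0],[31,4],[32,0],[37,3],[38,0],[39,5],[42,0],[45,4],[46,0],[48,0],[49,1],[49,5],[52,0],[53,1],[53,5],[54,0],[56,0]]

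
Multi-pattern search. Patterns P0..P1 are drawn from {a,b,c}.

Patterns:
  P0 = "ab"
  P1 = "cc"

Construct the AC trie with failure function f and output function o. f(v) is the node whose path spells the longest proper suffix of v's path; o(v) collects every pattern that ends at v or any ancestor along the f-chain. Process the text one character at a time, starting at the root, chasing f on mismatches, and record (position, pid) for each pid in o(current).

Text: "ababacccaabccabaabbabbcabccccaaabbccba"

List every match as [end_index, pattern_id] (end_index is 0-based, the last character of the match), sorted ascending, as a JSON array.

Build:
Trie nodes:
  n0 'ε': a→1 c→3
  n1 'a': b→2
  n2 'ab': ·  [P0 ends]
  n3 'c': c→4
  n4 'cc': ·  [P1 ends]

BFS fail/out derivation:
  fail(1) 'a': from fail(0)=0 chase 'a': 0 ⇒ 0;  out=∅∪out(0)=∅
  fail(3) 'c': from fail(0)=0 chase 'c': 0 ⇒ 0;  out=∅∪out(0)=∅
  fail(2) 'ab': from fail(1)=0 chase 'b': 0 ⇒ 0;  out={0}∪out(0)={0}
  fail(4) 'cc': from fail(3)=0 chase 'c': 0 ⇒ 3;  out={1}∪out(3)={1}

Run:
[0] read 'a'  n0⇒n1
[1] read 'b'  n1⇒n2  emit P0@[0:1]
[2] read 'a'  n2⇒n1 (fail-walked)
[3] read 'b'  n1⇒n2  emit P0@[2:3]
[4] read 'a'  n2⇒n1 (fail-walked)
[5] read 'c'  n1⇒n3 (fail-walked)
[6] read 'c'  n3⇒n4  emit P1@[5:6]
[7] read 'c'  n4⇒n4 (fail-walked)  emit P1@[6:7]
[8] read 'a'  n4⇒n1 (fail-walked)
[9] read 'a'  n1⇒n1 (fail-walked)
[10] read 'b'  n1⇒n2  emit P0@[9:10]
[11] read 'c'  n2⇒n3 (fail-walked)
[12] read 'c'  n3⇒n4  emit P1@[11:12]
[13] read 'a'  n4⇒n1 (fail-walked)
[14] read 'b'  n1⇒n2  emit P0@[13:14]
[15] read 'a'  n2⇒n1 (fail-walked)
[16] read 'a'  n1⇒n1 (fail-walked)
[17] read 'b'  n1⇒n2  emit P0@[16:17]
[18] read 'b'  n2⇒n0 (fail-walked)
[19] read 'a'  n0⇒n1
[20] read 'b'  n1⇒n2  emit P0@[19:20]
[21] read 'b'  n2⇒n0 (fail-walked)
[22] read 'c'  n0⇒n3
[23] read 'a'  n3⇒n1 (fail-walked)
[24] read 'b'  n1⇒n2  emit P0@[23:24]
[25] read 'c'  n2⇒n3 (fail-walked)
[26] read 'c'  n3⇒n4  emit P1@[25:26]
[27] read 'c'  n4⇒n4 (fail-walked)  emit P1@[26:27]
[28] read 'c'  n4⇒n4 (fail-walked)  emit P1@[27:28]
[29] read 'a'  n4⇒n1 (fail-walked)
[30] read 'a'  n1⇒n1 (fail-walked)
[31] read 'a'  n1⇒n1 (fail-walked)
[32] read 'b'  n1⇒n2  emit P0@[31:32]
[33] read 'b'  n2⇒n0 (fail-walked)
[34] read 'c'  n0⇒n3
[35] read 'c'  n3⇒n4  emit P1@[34:35]
[36] read 'b'  n4⇒n0 (fail-walked)
[37] read 'a'  n0⇒n1

All matches (sorted): [[1,0],[3,0],[6,1],[7,1],[10,0],[12,1],[14,0],[17,0],[20,0],[24,0],[26,1],[27,1],[28,1],[32,0],[35,1]]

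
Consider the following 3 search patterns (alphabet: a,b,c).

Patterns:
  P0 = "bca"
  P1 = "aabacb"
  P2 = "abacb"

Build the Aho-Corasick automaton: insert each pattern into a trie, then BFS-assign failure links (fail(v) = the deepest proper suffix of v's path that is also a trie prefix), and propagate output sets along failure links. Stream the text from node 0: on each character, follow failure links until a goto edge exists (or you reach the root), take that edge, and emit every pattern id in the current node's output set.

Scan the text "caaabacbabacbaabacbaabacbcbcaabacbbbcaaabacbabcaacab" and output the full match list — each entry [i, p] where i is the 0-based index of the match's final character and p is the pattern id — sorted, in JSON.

Construct AC machine:
Trie (insert patterns):
  n0 'ε': a→4 b→1
  n1 'b': c→2
  n2 'bc': a→3
  n3 'bca': ·  ←P0
  n4 'a': a→5 b→10
  n5 'aa': b→6
  n6 'aab': a→7
  n7 'aaba': c→8
  n8 'aabac': b→9
  n9 'aabacb': ·  ←P1
  n10 'ab': a→11
  n11 'aba': c→12
  n12 'abac': b→13
  n13 'abacb': ·  ←P2

Failure links (BFS by depth):
  n1('b'): parent n0 fail=0; on 'b' 0 → fail=0;  out ∅∪∅=∅
  n4('a'): parent n0 fail=0; on 'a' 0 → fail=0;  out ∅∪∅=∅
  n2('bc'): parent n1 fail=0; on 'c' 0 → fail=0;  out ∅∪∅=∅
  n5('aa'): parent n4 fail=0; on 'a' 0 → fail=4;  out ∅∪∅=∅
  n10('ab'): parent n4 fail=0; on 'b' 0 → fail=1;  out ∅∪∅=∅
  n3('bca'): parent n2 fail=0; on 'a' 0 → fail=4;  out {0}∪∅={0}
  n6('aab'): parent n5 fail=4; on 'b' 4 → fail=10;  out ∅∪∅=∅
  n11('aba'): parent n10 fail=1; on 'a' 1→0 → fail=4;  out ∅∪∅=∅
  n7('aaba'): parent n6 fail=10; on 'a' 10 → fail=11;  out ∅∪∅=∅
  n12('abac'): parent n11 fail=4; on 'c' 4→0 → fail=0;  out ∅∪∅=∅
  n8('aabac'): parent n7 fail=11; on 'c' 11 → fail=12;  out ∅∪∅=∅
  n13('abacb'): parent n12 fail=0; on 'b' 0 → fail=1;  out {2}∪∅={2}
  n9('aabacb'): parent n8 fail=12; on 'b' 12 → fail=13;  out {1}∪{2}={1,2}

Scan:
i=0 'c': node 0→0
i=1 'a': node 0→4
i=2 'a': node 4→5
i=3 'a': node 5→5 (via fail)
i=4 'b': node 5→6
i=5 'a': node 6→7
i=6 'c': node 7→8
i=7 'b': node 8→9  emit P1@[2:7],P2@[3:7]
i=8 'a': node 9→4 (via fail)
i=9 'b': node 4→10
i=10 'a': node 10→11
i=11 'c': node 11→12
i=12 'b': node 12→13  emit P2@[8:12]
i=13 'a': node 13→4 (via fail)
i=14 'a': node 4→5
i=15 'b': node 5→6
i=16 'a': node 6→7
i=17 'c': node 7→8
i=18 'b': node 8→9  emit P1@[13:18],P2@[14:18]
i=19 'a': node 9→4 (via fail)
i=20 'a': node 4→5
i=21 'b': node 5→6
i=22 'a': node 6→7
i=23 'c': node 7→8
i=24 'b': node 8→9  emit P1@[19:24],P2@[20:24]
i=25 'c': node 9→2 (via fail)
i=26 'b': node 2→1 (via fail)
i=27 'c': node 1→2
i=28 'a': node 2→3  emit P0@[26:28]
i=29 'a': node 3→5 (via fail)
i=30 'b': node 5→6
i=31 'a': node 6→7
i=32 'c': node 7→8
i=33 'b': node 8→9  emit P1@[28:33],P2@[29:33]
i=34 'b': node 9→1 (via fail)
i=35 'b': node 1→1 (via fail)
i=36 'c': node 1→2
i=37 'a': node 2→3  emit P0@[35:37]
i=38 'a': node 3→5 (via fail)
i=39 'a': node 5→5 (via fail)
i=40 'b': node 5→6
i=41 'a': node 6→7
i=42 'c': node 7→8
i=43 'b': node 8→9  emit P1@[38:43],P2@[39:43]
i=44 'a': node 9→4 (via fail)
i=45 'b': node 4→10
i=46 'c': node 10→2 (via fail)
i=47 'a': node 2→3  emit P0@[45:47]
i=48 'a': node 3→5 (via fail)
i=49 'c': node 5→0 (via fail)
i=50 'a': node 0→4
i=51 'b': node 4→10

Result: [[7,1],[7,2],[12,2],[18,1],[18,2],[24,1],[24,2],[28,0],[33,1],[33,2],[37,0],[43,1],[43,2],[47,0]]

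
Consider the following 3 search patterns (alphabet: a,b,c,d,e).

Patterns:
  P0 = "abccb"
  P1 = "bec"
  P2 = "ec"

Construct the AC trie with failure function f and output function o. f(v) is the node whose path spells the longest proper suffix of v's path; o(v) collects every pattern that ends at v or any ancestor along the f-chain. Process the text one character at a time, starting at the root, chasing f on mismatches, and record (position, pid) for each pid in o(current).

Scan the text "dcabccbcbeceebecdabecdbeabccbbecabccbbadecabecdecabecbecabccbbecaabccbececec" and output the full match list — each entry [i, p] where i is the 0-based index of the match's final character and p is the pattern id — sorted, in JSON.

Build automaton:
Trie nodes:
  0='ε' goto a→1 b→6 e→9
  1='a' goto b→2
  2='ab' goto c→3
  3='abc' goto c→4
  4='abcc' goto b→5
  5='abccb' goto ·  ←P0
  6='b' goto e→7
  7='be' goto c→8
  8='bec' goto ·  ←P1
  9='e' goto c→10
  10='ec' goto ·  ←P2

Failure links (BFS by depth):
  fail(1) 'a': from fail(0)=0 chase 'a': 0 ⇒ 0;  out=∅∪out(0)=∅
  fail(6) 'b': from fail(0)=0 chase 'b': 0 ⇒ 0;  out=∅∪out(0)=∅
  fail(9) 'e': from fail(0)=0 chase 'e': 0 ⇒ 0;  out=∅∪out(0)=∅
  fail(2) 'ab': from fail(1)=0 chase 'b': 0 ⇒ 6;  out=∅∪out(6)=∅
  fail(7) 'be': from fail(6)=0 chase 'e': 0 ⇒ 9;  out=∅∪out(9)=∅
  fail(10) 'ec': from fail(9)=0 chase 'c': 0 ⇒ 0;  out={2}∪out(0)={2}
  fail(3) 'abc': from fail(2)=6 chase 'c': 6→0 ⇒ 0;  out=∅∪out(0)=∅
  fail(8) 'bec': from fail(7)=9 chase 'c': 9 ⇒ 10;  out={1}∪out(10)={1,2}
  fail(4) 'abcc': from fail(3)=0 chase 'c': 0 ⇒ 0;  out=∅∪out(0)=∅
  fail(5) 'abccb': from fail(4)=0 chase 'b': 0 ⇒ 6;  out={0}∪out(6)={0}

Run:
pos 0 'd': at 0
pos 1 'c': at 0
pos 2 'a': at 1
pos 3 'b': at 2
pos 4 'c': at 3
pos 5 'c': at 4
pos 6 'b': at 5  emit P0@[2:6]
pos 7 'c': at 0 (fail-walked)
pos 8 'b': at 6
pos 9 'e': at 7
pos 10 'c': at 8  emit P1@[8:10],P2@[9:10]
pos 11 'e': at 9 (fail-walked)
pos 12 'e': at 9 (fail-walked)
pos 13 'b': at 6 (fail-walked)
pos 14 'e': at 7
pos 15 'c': at 8  emit P1@[13:15],P2@[14:15]
pos 16 'd': at 0 (fail-walked)
pos 17 'a': at 1
pos 18 'b': at 2
pos 19 'e': at 7 (fail-walked)
pos 20 'c': at 8  emit P1@[18:20],P2@[19:20]
pos 21 'd': at 0 (fail-walked)
pos 22 'b': at 6
pos 23 'e': at 7
pos 24 'a': at 1 (fail-walked)
pos 25 'b': at 2
pos 26 'c': at 3
pos 27 'c': at 4
pos 28 'b': at 5  emit P0@[24:28]
pos 29 'b': at 6 (fail-walked)
pos 30 'e': at 7
pos 31 'c': at 8  emit P1@[29:31],P2@[30:31]
pos 32 'a': at 1 (fail-walked)
pos 33 'b': at 2
pos 34 'c': at 3
pos 35 'c': at 4
pos 36 'b': at 5  emit P0@[32:36]
pos 37 'b': at 6 (fail-walked)
pos 38 'a': at 1 (fail-walked)
pos 39 'd': at 0 (fail-walked)
pos 40 'e': at 9
pos 41 'c': at 10  emit P2@[40:41]
pos 42 'a': at 1 (fail-walked)
pos 43 'b': at 2
pos 44 'e': at 7 (fail-walked)
pos 45 'c': at 8  emit P1@[43:45],P2@[44:45]
pos 46 'd': at 0 (fail-walked)
pos 47 'e': at 9
pos 48 'c': at 10  emit P2@[47:48]
pos 49 'a': at 1 (fail-walked)
pos 50 'b': at 2
pos 51 'e': at 7 (fail-walked)
pos 52 'c': at 8  emit P1@[50:52],P2@[51:52]
pos 53 'b': at 6 (fail-walked)
pos 54 'e': at 7
pos 55 'c': at 8  emit P1@[53:55],P2@[54:55]
pos 56 'a': at 1 (fail-walked)
pos 57 'b': at 2
pos 58 'c': at 3
pos 59 'c': at 4
pos 60 'b': at 5  emit P0@[56:60]
pos 61 'b': at 6 (fail-walked)
pos 62 'e': at 7
pos 63 'c': at 8  emit P1@[61:63],P2@[62:63]
pos 64 'a': at 1 (fail-walked)
pos 65 'a': at 1 (fail-walked)
pos 66 'b': at 2
pos 67 'c': at 3
pos 68 'c': at 4
pos 69 'b': at 5  emit P0@[65:69]
pos 70 'e': at 7 (fail-walked)
pos 71 'c': at 8  emit P1@[69:71],P2@[70:71]
pos 72 'e': at 9 (fail-walked)
pos 73 'c': at 10  emit P2@[72:73]
pos 74 'e': at 9 (fail-walked)
pos 75 'c': at 10  emit P2@[74:75]

Result: [[6,0],[10,1],[10,2],[15,1],[15,2],[20,1],[20,2],[28,0],[31,1],[31,2],[36,0],[41,2],[45,1],[45,2],[48,2],[52,1],[52,2],[55,1],[55,2],[60,0],[63,1],[63,2],[69,0],[71,1],[71,2],[73,2],[75,2]]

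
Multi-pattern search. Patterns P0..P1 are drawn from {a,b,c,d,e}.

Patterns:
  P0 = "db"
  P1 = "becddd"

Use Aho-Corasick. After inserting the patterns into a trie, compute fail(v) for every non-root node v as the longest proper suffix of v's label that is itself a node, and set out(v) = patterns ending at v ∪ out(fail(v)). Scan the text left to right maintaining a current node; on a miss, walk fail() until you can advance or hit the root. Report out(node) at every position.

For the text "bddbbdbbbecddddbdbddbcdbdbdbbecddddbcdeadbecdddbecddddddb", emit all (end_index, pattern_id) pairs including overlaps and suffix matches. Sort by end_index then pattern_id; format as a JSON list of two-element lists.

Construct AC machine:
Trie (insert patterns):
  0='ε' goto b→3 d→1
  1='d' goto b→2
  2='db' goto ·  ←P0
  3='b' goto e→4
  4='be' goto c→5
  5='bec' goto d→6
  6='becd' goto d→7
  7='becdd' goto d→8
  8='becddd' goto ·  ←P1

BFS fail/out derivation:
  fail(1) 'd': from fail(0)=0 chase 'd': 0 ⇒ 0;  out=∅∪out(0)=∅
  fail(3) 'b': from fail(0)=0 chase 'b': 0 ⇒ 0;  out=∅∪out(0)=∅
  fail(2) 'db': from fail(1)=0 chase 'b': 0 ⇒ 3;  out={0}∪out(3)={0}
  fail(4) 'be': from fail(3)=0 chase 'e': 0 ⇒ 0;  out=∅∪out(0)=∅
  fail(5) 'bec': from fail(4)=0 chase 'c': 0 ⇒ 0;  out=∅∪out(0)=∅
  fail(6) 'becd': from fail(5)=0 chase 'd': 0 ⇒ 1;  out=∅∪out(1)=∅
  fail(7) 'becdd': from fail(6)=1 chase 'd': 1→0 ⇒ 1;  out=∅∪out(1)=∅
  fail(8) 'becddd': from fail(7)=1 chase 'd': 1→0 ⇒ 1;  out={1}∪out(1)={1}

Text stream:
pos 0 'b': at 3
pos 1 'd': at 1 (via fail)
pos 2 'd': at 1 (via fail)
pos 3 'b': at 2  ** P0@[2:3]
pos 4 'b': at 3 (via fail)
pos 5 'd': at 1 (via fail)
pos 6 'b': at 2  ** P0@[5:6]
pos 7 'b': at 3 (via fail)
pos 8 'b': at 3 (via fail)
pos 9 'e': at 4
pos 10 'c': at 5
pos 11 'd': at 6
pos 12 'd': at 7
pos 13 'd': at 8  ** P1@[8:13]
pos 14 'd': at 1 (via fail)
pos 15 'b': at 2  ** P0@[14:15]
pos 16 'd': at 1 (via fail)
pos 17 'b': at 2  ** P0@[16:17]
pos 18 'd': at 1 (via fail)
pos 19 'd': at 1 (via fail)
pos 20 'b': at 2  ** P0@[19:20]
pos 21 'c': at 0 (via fail)
pos 22 'd': at 1
pos 23 'b': at 2  ** P0@[22:23]
pos 24 'd': at 1 (via fail)
pos 25 'b': at 2  ** P0@[24:25]
pos 26 'd': at 1 (via fail)
pos 27 'b': at 2  ** P0@[26:27]
pos 28 'b': at 3 (via fail)
pos 29 'e': at 4
pos 30 'c': at 5
pos 31 'd': at 6
pos 32 'd': at 7
pos 33 'd': at 8  ** P1@[28:33]
pos 34 'd': at 1 (via fail)
pos 35 'b': at 2  ** P0@[34:35]
pos 36 'c': at 0 (via fail)
pos 37 'd': at 1
pos 38 'e': at 0 (via fail)
pos 39 'a': at 0
pos 40 'd': at 1
pos 41 'b': at 2  ** P0@[40:41]
pos 42 'e': at 4 (via fail)
pos 43 'c': at 5
pos 44 'd': at 6
pos 45 'd': at 7
pos 46 'd': at 8  ** P1@[41:46]
pos 47 'b': at 2 (via fail)  ** P0@[46:47]
pos 48 'e': at 4 (via fail)
pos 49 'c': at 5
pos 50 'd': at 6
pos 51 'd': at 7
pos 52 'd': at 8  ** P1@[47:52]
pos 53 'd': at 1 (via fail)
pos 54 'd': at 1 (via fail)
pos 55 'd': at 1 (via fail)
pos 56 'b': at 2  ** P0@[55:56]

Matches: [[3,0],[6,0],[13,1],[15,0],[17,0],[20,0],[23,0],[25,0],[27,0],[33,1],[35,0],[41,0],[46,1],[47,0],[52,1],[56,0]]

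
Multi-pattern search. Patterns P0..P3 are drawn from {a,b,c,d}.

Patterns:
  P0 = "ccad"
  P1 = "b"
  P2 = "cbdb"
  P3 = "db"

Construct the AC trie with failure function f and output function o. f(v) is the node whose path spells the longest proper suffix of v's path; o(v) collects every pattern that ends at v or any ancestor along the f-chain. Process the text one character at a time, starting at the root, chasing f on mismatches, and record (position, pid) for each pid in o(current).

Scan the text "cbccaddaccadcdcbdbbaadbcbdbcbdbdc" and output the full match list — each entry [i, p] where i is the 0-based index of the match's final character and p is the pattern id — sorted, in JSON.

Construct AC machine:
Trie (insert patterns):
  n0 'ε': b→5 c→1 d→9
  n1 'c': b→6 c→2
  n2 'cc': a→3
  n3 'cca': d→4
  n4 'ccad': ·  ←P0
  n5 'b': ·  ←P1
  n6 'cb': d→7
  n7 'cbd': b→8
  n8 'cbdb': ·  ←P2
  n9 'd': b→10
  n10 'db': ·  ←P3

Failure links (BFS by depth):
  n1('c'): parent n0 fail=0; on 'c' 0 → fail=0;  out ∅∪∅=∅
  n5('b'): parent n0 fail=0; on 'b' 0 → fail=0;  out {1}∪∅={1}
  n9('d'): parent n0 fail=0; on 'd' 0 → fail=0;  out ∅∪∅=∅
  n2('cc'): parent n1 fail=0; on 'c' 0 → fail=1;  out ∅∪∅=∅
  n6('cb'): parent n1 fail=0; on 'b' 0 → fail=5;  out ∅∪{1}={1}
  n10('db'): parent n9 fail=0; on 'b' 0 → fail=5;  out {3}∪{1}={1,3}
  n3('cca'): parent n2 fail=1; on 'a' 1→0 → fail=0;  out ∅∪∅=∅
  n7('cbd'): parent n6 fail=5; on 'd' 5→0 → fail=9;  out ∅∪∅=∅
  n4('ccad'): parent n3 fail=0; on 'd' 0 → fail=9;  out {0}∪∅={0}
  n8('cbdb'): parent n7 fail=9; on 'b' 9 → fail=10;  out {2}∪{1,3}={1,2,3}

Run:
[0] read 'c'  n0⇒n1
[1] read 'b'  n1⇒n6  ** P1@[1:1]
[2] read 'c'  n6⇒n1 (fail-walked)
[3] read 'c'  n1⇒n2
[4] read 'a'  n2⇒n3
[5] read 'd'  n3⇒n4  ** P0@[2:5]
[6] read 'd'  n4⇒n9 (fail-walked)
[7] read 'a'  n9⇒n0 (fail-walked)
[8] read 'c'  n0⇒n1
[9] read 'c'  n1⇒n2
[10] read 'a'  n2⇒n3
[11] read 'd'  n3⇒n4  ** P0@[8:11]
[12] read 'c'  n4⇒n1 (fail-walked)
[13] read 'd'  n1⇒n9 (fail-walked)
[14] read 'c'  n9⇒n1 (fail-walked)
[15] read 'b'  n1⇒n6  ** P1@[15:15]
[16] read 'd'  n6⇒n7
[17] read 'b'  n7⇒n8  ** P1@[17:17],P2@[14:17],P3@[16:17]
[18] read 'b'  n8⇒n5 (fail-walked)  ** P1@[18:18]
[19] read 'a'  n5⇒n0 (fail-walked)
[20] read 'a'  n0⇒n0
[21] read 'd'  n0⇒n9
[22] read 'b'  n9⇒n10  ** P1@[22:22],P3@[21:22]
[23] read 'c'  n10⇒n1 (fail-walked)
[24] read 'b'  n1⇒n6  ** P1@[24:24]
[25] read 'd'  n6⇒n7
[26] read 'b'  n7⇒n8  ** P1@[26:26],P2@[23:26],P3@[25:26]
[27] read 'c'  n8⇒n1 (fail-walked)
[28] read 'b'  n1⇒n6  ** P1@[28:28]
[29] read 'd'  n6⇒n7
[30] read 'b'  n7⇒n8  ** P1@[30:30],P2@[27:30],P3@[29:30]
[31] read 'd'  n8⇒n9 (fail-walked)
[32] read 'c'  n9⇒n1 (fail-walked)

All matches (sorted): [[1,1],[5,0],[11,0],[15,1],[17,1],[17,2],[17,3],[18,1],[22,1],[22,3],[24,1],[26,1],[26,2],[26,3],[28,1],[30,1],[30,2],[30,3]]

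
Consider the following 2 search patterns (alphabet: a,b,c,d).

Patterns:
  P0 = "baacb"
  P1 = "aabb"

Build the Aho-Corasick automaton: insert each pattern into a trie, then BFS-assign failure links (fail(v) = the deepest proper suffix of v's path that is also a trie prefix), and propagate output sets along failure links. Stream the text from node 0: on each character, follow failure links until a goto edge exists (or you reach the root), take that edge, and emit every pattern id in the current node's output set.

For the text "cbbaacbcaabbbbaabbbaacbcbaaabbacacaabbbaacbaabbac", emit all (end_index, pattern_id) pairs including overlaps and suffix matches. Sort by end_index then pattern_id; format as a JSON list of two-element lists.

Build automaton:
Trie nodes:
  0='ε' goto a→6 b→1
  1='b' goto a→2
  2='ba' goto a→3
  3='baa' goto c→4
  4='baac' goto b→5
  5='baacb' goto ·  ←P0
  6='a' goto a→7
  7='aa' goto b→8
  8='aab' goto b→9
  9='aabb' goto ·  ←P1

Failure links (BFS by depth):
  n1('b'): parent n0 fail=0; on 'b' 0 → fail=0;  out ∅∪∅=∅
  n6('a'): parent n0 fail=0; on 'a' 0 → fail=0;  out ∅∪∅=∅
  n2('ba'): parent n1 fail=0; on 'a' 0 → fail=6;  out ∅∪∅=∅
  n7('aa'): parent n6 fail=0; on 'a' 0 → fail=6;  out ∅∪∅=∅
  n3('baa'): parent n2 fail=6; on 'a' 6 → fail=7;  out ∅∪∅=∅
  n8('aab'): parent n7 fail=6; on 'b' 6→0 → fail=1;  out ∅∪∅=∅
  n4('baac'): parent n3 fail=7; on 'c' 7→6→0 → fail=0;  out ∅∪∅=∅
  n9('aabb'): parent n8 fail=1; on 'b' 1→0 → fail=1;  out {1}∪∅={1}
  n5('baacb'): parent n4 fail=0; on 'b' 0 → fail=1;  out {0}∪∅={0}

Text stream:
[0] read 'c'  n0⇒n0
[1] read 'b'  n0⇒n1
[2] read 'b'  n1⇒n1 ·f
[3] read 'a'  n1⇒n2
[4] read 'a'  n2⇒n3
[5] read 'c'  n3⇒n4
[6] read 'b'  n4⇒n5  emit P0@[2:6]
[7] read 'c'  n5⇒n0 ·f
[8] read 'a'  n0⇒n6
[9] read 'a'  n6⇒n7
[10] read 'b'  n7⇒n8
[11] read 'b'  n8⇒n9  emit P1@[8:11]
[12] read 'b'  n9⇒n1 ·f
[13] read 'b'  n1⇒n1 ·f
[14] read 'a'  n1⇒n2
[15] read 'a'  n2⇒n3
[16] read 'b'  n3⇒n8 ·f
[17] read 'b'  n8⇒n9  emit P1@[14:17]
[18] read 'b'  n9⇒n1 ·f
[19] read 'a'  n1⇒n2
[20] read 'a'  n2⇒n3
[21] read 'c'  n3⇒n4
[22] read 'b'  n4⇒n5  emit P0@[18:22]
[23] read 'c'  n5⇒n0 ·f
[24] read 'b'  n0⇒n1
[25] read 'a'  n1⇒n2
[26] read 'a'  n2⇒n3
[27] read 'a'  n3⇒n7 ·f
[28] read 'b'  n7⇒n8
[29] read 'b'  n8⇒n9  emit P1@[26:29]
[30] read 'a'  n9⇒n2 ·f
[31] read 'c'  n2⇒n0 ·f
[32] read 'a'  n0⇒n6
[33] read 'c'  n6⇒n0 ·f
[34] read 'a'  n0⇒n6
[35] read 'a'  n6⇒n7
[36] read 'b'  n7⇒n8
[37] read 'b'  n8⇒n9  emit P1@[34:37]
[38] read 'b'  n9⇒n1 ·f
[39] read 'a'  n1⇒n2
[40] read 'a'  n2⇒n3
[41] read 'c'  n3⇒n4
[42] read 'b'  n4⇒n5  emit P0@[38:42]
[43] read 'a'  n5⇒n2 ·f
[44] read 'a'  n2⇒n3
[45] read 'b'  n3⇒n8 ·f
[46] read 'b'  n8⇒n9  emit P1@[43:46]
[47] read 'a'  n9⇒n2 ·f
[48] read 'c'  n2⇒n0 ·f

Matches: [[6,0],[11,1],[17,1],[22,0],[29,1],[37,1],[42,0],[46,1]]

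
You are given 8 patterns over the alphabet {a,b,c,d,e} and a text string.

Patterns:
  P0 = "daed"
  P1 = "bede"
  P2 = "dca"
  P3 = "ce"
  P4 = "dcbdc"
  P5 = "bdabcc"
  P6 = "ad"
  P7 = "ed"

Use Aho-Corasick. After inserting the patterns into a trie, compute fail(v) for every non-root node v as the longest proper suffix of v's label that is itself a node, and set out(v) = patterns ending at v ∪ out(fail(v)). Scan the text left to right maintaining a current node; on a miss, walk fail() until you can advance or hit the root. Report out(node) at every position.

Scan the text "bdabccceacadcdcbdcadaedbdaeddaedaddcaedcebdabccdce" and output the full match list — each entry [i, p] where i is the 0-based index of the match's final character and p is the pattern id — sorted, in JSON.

Construct AC machine:
Trie (insert patterns):
  0='ε' goto a→21 b→5 c→11 d→1 e→23
  1='d' goto a→2 c→9
  2='da' goto e→3
  3='dae' goto d→4
  4='daed' goto ·  [P0 ends]
  5='b' goto d→16 e→6
  6='be' goto d→7
  7='bed' goto e→8
  8='bede' goto ·  [P1 ends]
  9='dc' goto a→10 b→13
  10='dca' goto ·  [P2 ends]
  11='c' goto e→12
  12='ce' goto ·  [P3 ends]
  13='dcb' goto d→14
  14='dcbd' goto c→15
  15='dcbdc' goto ·  [P4 ends]
  16='bd' goto a→17
  17='bda' goto b→18
  18='bdab' goto c→19
  19='bdabc' goto c→20
  20='bdabcc' goto ·  [P5 ends]
  21='a' goto d→22
  22='ad' goto ·  [P6 ends]
  23='e' goto d→24
  24='ed' goto ·  [P7 ends]

BFS fail/out derivation:
  n1('d'): parent n0 fail=0; on 'd' 0 → fail=0;  out ∅∪∅=∅
  n5('b'): parent n0 fail=0; on 'b' 0 → fail=0;  out ∅∪∅=∅
  n11('c'): parent n0 fail=0; on 'c' 0 → fail=0;  out ∅∪∅=∅
  n21('a'): parent n0 fail=0; on 'a' 0 → fail=0;  out ∅∪∅=∅
  n23('e'): parent n0 fail=0; on 'e' 0 → fail=0;  out ∅∪∅=∅
  n2('da'): parent n1 fail=0; on 'a' 0 → fail=21;  out ∅∪∅=∅
  n6('be'): parent n5 fail=0; on 'e' 0 → fail=23;  out ∅∪∅=∅
  n9('dc'): parent n1 fail=0; on 'c' 0 → fail=11;  out ∅∪∅=∅
  n12('ce'): parent n11 fail=0; on 'e' 0 → fail=23;  out {3}∪∅={3}
  n16('bd'): parent n5 fail=0; on 'd' 0 → fail=1;  out ∅∪∅=∅
  n22('ad'): parent n21 fail=0; on 'd' 0 → fail=1;  out {6}∪∅={6}
  n24('ed'): parent n23 fail=0; on 'd' 0 → fail=1;  out {7}∪∅={7}
  n3('dae'): parent n2 fail=21; on 'e' 21→0 → fail=23;  out ∅∪∅=∅
  n7('bed'): parent n6 fail=23; on 'd' 23 → fail=24;  out ∅∪{7}={7}
  n10('dca'): parent n9 fail=11; on 'a' 11→0 → fail=21;  out {2}∪∅={2}
  n13('dcb'): parent n9 fail=11; on 'b' 11→0 → fail=5;  out ∅∪∅=∅
  n17('bda'): parent n16 fail=1; on 'a' 1 → fail=2;  out ∅∪∅=∅
  n4('daed'): parent n3 fail=23; on 'd' 23 → fail=24;  out {0}∪{7}={0,7}
  n8('bede'): parent n7 fail=24; on 'e' 24→1→0 → fail=23;  out {1}∪∅={1}
  n14('dcbd'): parent n13 fail=5; on 'd' 5 → fail=16;  out ∅∪∅=∅
  n18('bdab'): parent n17 fail=2; on 'b' 2→21→0 → fail=5;  out ∅∪∅=∅
  n15('dcbdc'): parent n14 fail=16; on 'c' 16→1 → fail=9;  out {4}∪∅={4}
  n19('bdabc'): parent n18 fail=5; on 'c' 5→0 → fail=11;  out ∅∪∅=∅
  n20('bdabcc'): parent n19 fail=11; on 'c' 11→0 → fail=11;  out {5}∪∅={5}

Run:
i=0 'b': node 0→5
i=1 'd': node 5→16
i=2 'a': node 16→17
i=3 'b': node 17→18
i=4 'c': node 18→19
i=5 'c': node 19→20  → match P5@[0:5]
i=6 'c': node 20→11 ·f
i=7 'e': node 11→12  → match P3@[6:7]
i=8 'a': node 12→21 ·f
i=9 'c': node 21→11 ·f
i=10 'a': node 11→21 ·f
i=11 'd': node 21→22  → match P6@[10:11]
i=12 'c': node 22→9 ·f
i=13 'd': node 9→1 ·f
i=14 'c': node 1→9
i=15 'b': node 9→13
i=16 'd': node 13→14
i=17 'c': node 14→15  → match P4@[13:17]
i=18 'a': node 15→10 ·f  → match P2@[16:18]
i=19 'd': node 10→22 ·f  → match P6@[18:19]
i=20 'a': node 22→2 ·f
i=21 'e': node 2→3
i=22 'd': node 3→4  → match P0@[19:22],P7@[21:22]
i=23 'b': node 4→5 ·f
i=24 'd': node 5→16
i=25 'a': node 16→17
i=26 'e': node 17→3 ·f
i=27 'd': node 3→4  → match P0@[24:27],P7@[26:27]
i=28 'd': node 4→1 ·f
i=29 'a': node 1→2
i=30 'e': node 2→3
i=31 'd': node 3→4  → match P0@[28:31],P7@[30:31]
i=32 'a': node 4→2 ·f
i=33 'd': node 2→22 ·f  → match P6@[32:33]
i=34 'd': node 22→1 ·f
i=35 'c': node 1→9
i=36 'a': node 9→10  → match P2@[34:36]
i=37 'e': node 10→23 ·f
i=38 'd': node 23→24  → match P7@[37:38]
i=39 'c': node 24→9 ·f
i=40 'e': node 9→12 ·f  → match P3@[39:40]
i=41 'b': node 12→5 ·f
i=42 'd': node 5→16
i=43 'a': node 16→17
i=44 'b': node 17→18
i=45 'c': node 18→19
i=46 'c': node 19→20  → match P5@[41:46]
i=47 'd': node 20→1 ·f
i=48 'c': node 1→9
i=49 'e': node 9→12 ·f  → match P3@[48:49]

All matches (sorted): [[5,5],[7,3],[11,6],[17,4],[18,2],[19,6],[22,0],[22,7],[27,0],[27,7],[31,0],[31,7],[33,6],[36,2],[38,7],[40,3],[46,5],[49,3]]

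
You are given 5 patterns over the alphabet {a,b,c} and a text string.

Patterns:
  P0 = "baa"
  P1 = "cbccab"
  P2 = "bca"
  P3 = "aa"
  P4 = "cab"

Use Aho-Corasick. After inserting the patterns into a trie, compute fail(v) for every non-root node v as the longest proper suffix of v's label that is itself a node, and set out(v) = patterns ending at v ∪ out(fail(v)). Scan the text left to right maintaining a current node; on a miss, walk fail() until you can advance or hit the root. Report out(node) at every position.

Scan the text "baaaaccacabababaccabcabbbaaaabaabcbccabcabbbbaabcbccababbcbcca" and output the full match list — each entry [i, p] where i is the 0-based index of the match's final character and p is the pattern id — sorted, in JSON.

Build automaton:
Trie nodes:
  n0 'ε': a→12 b→1 c→4
  n1 'b': a→2 c→10
  n2 'ba': a→3
  n3 'baa': ·  ←P0
  n4 'c': a→14 b→5
  n5 'cb': c→6
  n6 'cbc': c→7
  n7 'cbcc': a→8
  n8 'cbcca': b→9
  n9 'cbccab': ·  ←P1
  n10 'bc': a→11
  n11 'bca': ·  ←P2
  n12 'a': a→13
  n13 'aa': ·  ←P3
  n14 'ca': b→15
  n15 'cab': ·  ←P4

BFS fail/out derivation:
  fail(1) 'b': from fail(0)=0 chase 'b': 0 ⇒ 0;  out=∅∪out(0)=∅
  fail(4) 'c': from fail(0)=0 chase 'c': 0 ⇒ 0;  out=∅∪out(0)=∅
  fail(12) 'a': from fail(0)=0 chase 'a': 0 ⇒ 0;  out=∅∪out(0)=∅
  fail(2) 'ba': from fail(1)=0 chase 'a': 0 ⇒ 12;  out=∅∪out(12)=∅
  fail(5) 'cb': from fail(4)=0 chase 'b': 0 ⇒ 1;  out=∅∪out(1)=∅
  fail(10) 'bc': from fail(1)=0 chase 'c': 0 ⇒ 4;  out=∅∪out(4)=∅
  fail(13) 'aa': from fail(12)=0 chase 'a': 0 ⇒ 12;  out={3}∪out(12)={3}
  fail(14) 'ca': from fail(4)=0 chase 'a': 0 ⇒ 12;  out=∅∪out(12)=∅
  fail(3) 'baa': from fail(2)=12 chase 'a': 12 ⇒ 13;  out={0}∪out(13)={0,3}
  fail(6) 'cbc': from fail(5)=1 chase 'c': 1 ⇒ 10;  out=∅∪out(10)=∅
  fail(11) 'bca': from fail(10)=4 chase 'a': 4 ⇒ 14;  out={2}∪out(14)={2}
  fail(15) 'cab': from fail(14)=12 chase 'b': 12→0 ⇒ 1;  out={4}∪out(1)={4}
  fail(7) 'cbcc': from fail(6)=10 chase 'c': 10→4→0 ⇒ 4;  out=∅∪out(4)=∅
  fail(8) 'cbcca': from fail(7)=4 chase 'a': 4 ⇒ 14;  out=∅∪out(14)=∅
  fail(9) 'cbccab': from fail(8)=14 chase 'b': 14 ⇒ 15;  out={1}∪out(15)={1,4}

Run:
[0] read 'b'  n0⇒n1
[1] read 'a'  n1⇒n2
[2] read 'a'  n2⇒n3  → match P0@[0:2],P3@[1:2]
[3] read 'a'  n3⇒n13 ·f  → match P3@[2:3]
[4] read 'a'  n13⇒n13 ·f  → match P3@[3:4]
[5] read 'c'  n13⇒n4 ·f
[6] read 'c'  n4⇒n4 ·f
[7] read 'a'  n4⇒n14
[8] read 'c'  n14⇒n4 ·f
[9] read 'a'  n4⇒n14
[10] read 'b'  n14⇒n15  → match P4@[8:10]
[11] read 'a'  n15⇒n2 ·f
[12] read 'b'  n2⇒n1 ·f
[13] read 'a'  n1⇒n2
[14] read 'b'  n2⇒n1 ·f
[15] read 'a'  n1⇒n2
[16] read 'c'  n2⇒n4 ·f
[17] read 'c'  n4⇒n4 ·f
[18] read 'a'  n4⇒n14
[19] read 'b'  n14⇒n15  → match P4@[17:19]
[20] read 'c'  n15⇒n10 ·f
[21] read 'a'  n10⇒n11  → match P2@[19:21]
[22] read 'b'  n11⇒n15 ·f  → match P4@[20:22]
[23] read 'b'  n15⇒n1 ·f
[24] read 'b'  n1⇒n1 ·f
[25] read 'a'  n1⇒n2
[26] read 'a'  n2⇒n3  → match P0@[24:26],P3@[25:26]
[27] read 'a'  n3⇒n13 ·f  → match P3@[26:27]
[28] read 'a'  n13⇒n13 ·f  → match P3@[27:28]
[29] read 'b'  n13⇒n1 ·f
[30] read 'a'  n1⇒n2
[31] read 'a'  n2⇒n3  → match P0@[29:31],P3@[30:31]
[32] read 'b'  n3⇒n1 ·f
[33] read 'c'  n1⇒n10
[34] read 'b'  n10⇒n5 ·f
[35] read 'c'  n5⇒n6
[36] read 'c'  n6⇒n7
[37] read 'a'  n7⇒n8
[38] read 'b'  n8⇒n9  → match P1@[33:38],P4@[36:38]
[39] read 'c'  n9⇒n10 ·f
[40] read 'a'  n10⇒n11  → match P2@[38:40]
[41] read 'b'  n11⇒n15 ·f  → match P4@[39:41]
[42] read 'b'  n15⇒n1 ·f
[43] read 'b'  n1⇒n1 ·f
[44] read 'b'  n1⇒n1 ·f
[45] read 'a'  n1⇒n2
[46] read 'a'  n2⇒n3  → match P0@[44:46],P3@[45:46]
[47] read 'b'  n3⇒n1 ·f
[48] read 'c'  n1⇒n10
[49] read 'b'  n10⇒n5 ·f
[50] read 'c'  n5⇒n6
[51] read 'c'  n6⇒n7
[52] read 'a'  n7⇒n8
[53] read 'b'  n8⇒n9  → match P1@[48:53],P4@[51:53]
[54] read 'a'  n9⇒n2 ·f
[55] read 'b'  n2⇒n1 ·f
[56] read 'b'  n1⇒n1 ·f
[57] read 'c'  n1⇒n10
[58] read 'b'  n10⇒n5 ·f
[59] read 'c'  n5⇒n6
[60] read 'c'  n6⇒n7
[61] read 'a'  n7⇒n8

Matches: [[2,0],[2,3],[3,3],[4,3],[10,4],[19,4],[21,2],[22,4],[26,0],[26,3],[27,3],[28,3],[31,0],[31,3],[38,1],[38,4],[40,2],[41,4],[46,0],[46,3],[53,1],[53,4]]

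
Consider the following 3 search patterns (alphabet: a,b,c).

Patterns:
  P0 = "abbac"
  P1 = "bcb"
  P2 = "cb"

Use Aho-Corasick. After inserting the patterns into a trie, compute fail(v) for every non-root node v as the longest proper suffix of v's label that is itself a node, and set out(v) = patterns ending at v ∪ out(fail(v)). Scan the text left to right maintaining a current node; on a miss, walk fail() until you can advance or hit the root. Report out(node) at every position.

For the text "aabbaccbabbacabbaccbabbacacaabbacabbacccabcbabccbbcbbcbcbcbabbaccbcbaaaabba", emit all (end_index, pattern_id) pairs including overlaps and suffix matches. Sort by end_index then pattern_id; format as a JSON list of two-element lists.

Construct AC machine:
Trie nodes:
  n0 'ε': a→1 b→6 c→9
  n1 'a': b→2
  n2 'ab': b→3
  n3 'abb': a→4
  n4 'abba': c→5
  n5 'abbac': ·  ←P0
  n6 'b': c→7
  n7 'bc': b→8
  n8 'bcb': ·  ←P1
  n9 'c': b→10
  n10 'cb': ·  ←P2

BFS fail/out derivation:
  n1('a'): parent n0 fail=0; on 'a' 0 → fail=0;  out ∅∪∅=∅
  n6('b'): parent n0 fail=0; on 'b' 0 → fail=0;  out ∅∪∅=∅
  n9('c'): parent n0 fail=0; on 'c' 0 → fail=0;  out ∅∪∅=∅
  n2('ab'): parent n1 fail=0; on 'b' 0 → fail=6;  out ∅∪∅=∅
  n7('bc'): parent n6 fail=0; on 'c' 0 → fail=9;  out ∅∪∅=∅
  n10('cb'): parent n9 fail=0; on 'b' 0 → fail=6;  out {2}∪∅={2}
  n3('abb'): parent n2 fail=6; on 'b' 6→0 → fail=6;  out ∅∪∅=∅
  n8('bcb'): parent n7 fail=9; on 'b' 9 → fail=10;  out {1}∪{2}={1,2}
  n4('abba'): parent n3 fail=6; on 'a' 6→0 → fail=1;  out ∅∪∅=∅
  n5('abbac'): parent n4 fail=1; on 'c' 1→0 → fail=9;  out {0}∪∅={0}

Run:
[0] read 'a'  n0⇒n1
[1] read 'a'  n1⇒n1 ·f
[2] read 'b'  n1⇒n2
[3] read 'b'  n2⇒n3
[4] read 'a'  n3⇒n4
[5] read 'c'  n4⇒n5  → match P0@[1:5]
[6] read 'c'  n5⇒n9 ·f
[7] read 'b'  n9⇒n10  → match P2@[6:7]
[8] read 'a'  n10⇒n1 ·f
[9] read 'b'  n1⇒n2
[10] read 'b'  n2⇒n3
[11] read 'a'  n3⇒n4
[12] read 'c'  n4⇒n5  → match P0@[8:12]
[13] read 'a'  n5⇒n1 ·f
[14] read 'b'  n1⇒n2
[15] read 'b'  n2⇒n3
[16] read 'a'  n3⇒n4
[17] read 'c'  n4⇒n5  → match P0@[13:17]
[18] read 'c'  n5⇒n9 ·f
[19] read 'b'  n9⇒n10  → match P2@[18:19]
[20] read 'a'  n10⇒n1 ·f
[21] read 'b'  n1⇒n2
[22] read 'b'  n2⇒n3
[23] read 'a'  n3⇒n4
[24] read 'c'  n4⇒n5  → match P0@[20:24]
[25] read 'a'  n5⇒n1 ·f
[26] read 'c'  n1⇒n9 ·f
[27] read 'a'  n9⇒n1 ·f
[28] read 'a'  n1⇒n1 ·f
[29] read 'b'  n1⇒n2
[30] read 'b'  n2⇒n3
[31] read 'a'  n3⇒n4
[32] read 'c'  n4⇒n5  → match P0@[28:32]
[33] read 'a'  n5⇒n1 ·f
[34] read 'b'  n1⇒n2
[35] read 'b'  n2⇒n3
[36] read 'a'  n3⇒n4
[37] read 'c'  n4⇒n5  → match P0@[33:37]
[38] read 'c'  n5⇒n9 ·f
[39] read 'c'  n9⇒n9 ·f
[40] read 'a'  n9⇒n1 ·f
[41] read 'b'  n1⇒n2
[42] read 'c'  n2⇒n7 ·f
[43] read 'b'  n7⇒n8  → match P1@[41:43],P2@[42:43]
[44] read 'a'  n8⇒n1 ·f
[45] read 'b'  n1⇒n2
[46] read 'c'  n2⇒n7 ·f
[47] read 'c'  n7⇒n9 ·f
[48] read 'b'  n9⇒n10  → match P2@[47:48]
[49] read 'b'  n10⇒n6 ·f
[50] read 'c'  n6⇒n7
[51] read 'b'  n7⇒n8  → match P1@[49:51],P2@[50:51]
[52] read 'b'  n8⇒n6 ·f
[53] read 'c'  n6⇒n7
[54] read 'b'  n7⇒n8  → match P1@[52:54],P2@[53:54]
[55] read 'c'  n8⇒n7 ·f
[56] read 'b'  n7⇒n8  → match P1@[54:56],P2@[55:56]
[57] read 'c'  n8⇒n7 ·f
[58] read 'b'  n7⇒n8  → match P1@[56:58],P2@[57:58]
[59] read 'a'  n8⇒n1 ·f
[60] read 'b'  n1⇒n2
[61] read 'b'  n2⇒n3
[62] read 'a'  n3⇒n4
[63] read 'c'  n4⇒n5  → match P0@[59:63]
[64] read 'c'  n5⇒n9 ·f
[65] read 'b'  n9⇒n10  → match P2@[64:65]
[66] read 'c'  n10⇒n7 ·f
[67] read 'b'  n7⇒n8  → match P1@[65:67],P2@[66:67]
[68] read 'a'  n8⇒n1 ·f
[69] read 'a'  n1⇒n1 ·f
[70] read 'a'  n1⇒n1 ·f
[71] read 'a'  n1⇒n1 ·f
[72] read 'b'  n1⇒n2
[73] read 'b'  n2⇒n3
[74] read 'a'  n3⇒n4

Matches: [[5,0],[7,2],[12,0],[17,0],[19,2],[24,0],[32,0],[37,0],[43,1],[43,2],[48,2],[51,1],[51,2],[54,1],[54,2],[56,1],[56,2],[58,1],[58,2],[63,0],[65,2],[67,1],[67,2]]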